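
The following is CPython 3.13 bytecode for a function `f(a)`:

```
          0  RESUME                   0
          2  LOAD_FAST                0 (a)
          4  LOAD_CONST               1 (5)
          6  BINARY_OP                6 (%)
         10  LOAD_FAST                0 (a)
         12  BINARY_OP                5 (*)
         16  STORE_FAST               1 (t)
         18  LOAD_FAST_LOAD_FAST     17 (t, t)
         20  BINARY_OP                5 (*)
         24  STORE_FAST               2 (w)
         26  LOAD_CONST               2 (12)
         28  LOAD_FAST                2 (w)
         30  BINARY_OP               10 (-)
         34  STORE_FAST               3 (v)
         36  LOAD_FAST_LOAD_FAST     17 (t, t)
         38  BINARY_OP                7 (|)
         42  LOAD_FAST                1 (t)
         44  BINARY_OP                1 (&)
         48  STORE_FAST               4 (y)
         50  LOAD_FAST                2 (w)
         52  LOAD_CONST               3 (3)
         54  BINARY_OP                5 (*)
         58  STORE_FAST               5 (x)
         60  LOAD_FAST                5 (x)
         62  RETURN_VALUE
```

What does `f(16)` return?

LOAD_FAST a → push 16. Stack: [16]
LOAD_CONST → push 5. Stack: [16, 5]
BINARY_OP % → 16 % 5 = 1. Stack: [1]
LOAD_FAST a → push 16. Stack: [1, 16]
BINARY_OP * → 1 * 16 = 16. Stack: [16]
STORE_FAST t → t=16. Stack: []
LOAD_FAST_LOAD_FAST t,t → push 16,16. Stack: [16, 16]
BINARY_OP * → 16 * 16 = 256. Stack: [256]
STORE_FAST w → w=256. Stack: []
LOAD_CONST → push 12. Stack: [12]
LOAD_FAST w → push 256. Stack: [12, 256]
BINARY_OP - → 12 - 256 = -244. Stack: [-244]
STORE_FAST v → v=-244. Stack: []
LOAD_FAST_LOAD_FAST t,t → push 16,16. Stack: [16, 16]
BINARY_OP | → 16 | 16 = 16. Stack: [16]
LOAD_FAST t → push 16. Stack: [16, 16]
BINARY_OP & → 16 & 16 = 16. Stack: [16]
STORE_FAST y → y=16. Stack: []
LOAD_FAST w → push 256. Stack: [256]
LOAD_CONST → push 3. Stack: [256, 3]
BINARY_OP * → 256 * 3 = 768. Stack: [768]
STORE_FAST x → x=768. Stack: []
LOAD_FAST x → push 768. Stack: [768]
RETURN_VALUE → return 768.

768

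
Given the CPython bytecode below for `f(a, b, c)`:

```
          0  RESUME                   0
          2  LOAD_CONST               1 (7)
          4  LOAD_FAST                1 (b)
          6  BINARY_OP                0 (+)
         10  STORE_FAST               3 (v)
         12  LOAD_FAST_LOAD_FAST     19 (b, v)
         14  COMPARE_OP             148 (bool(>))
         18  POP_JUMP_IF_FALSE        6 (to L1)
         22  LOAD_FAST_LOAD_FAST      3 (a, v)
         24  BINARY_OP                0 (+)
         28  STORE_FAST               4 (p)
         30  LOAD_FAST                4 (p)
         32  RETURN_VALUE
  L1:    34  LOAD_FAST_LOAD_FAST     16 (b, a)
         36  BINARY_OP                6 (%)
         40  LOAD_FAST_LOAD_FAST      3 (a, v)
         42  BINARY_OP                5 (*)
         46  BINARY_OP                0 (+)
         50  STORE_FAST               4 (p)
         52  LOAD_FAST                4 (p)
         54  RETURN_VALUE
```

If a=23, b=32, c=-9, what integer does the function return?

LOAD_CONST → push 7. Stack: [7]
LOAD_FAST b → push 32. Stack: [7, 32]
BINARY_OP + → 7 + 32 = 39. Stack: [39]
STORE_FAST v → v=39. Stack: []
LOAD_FAST_LOAD_FAST b,v → push 32,39. Stack: [32, 39]
COMPARE_OP bool(>) → 32 vs 39 = False. Stack: [False]
POP_JUMP_IF_FALSE → pop False; jump. Stack: []
LOAD_FAST_LOAD_FAST b,a → push 32,23. Stack: [32, 23]
BINARY_OP % → 32 % 23 = 9. Stack: [9]
LOAD_FAST_LOAD_FAST a,v → push 23,39. Stack: [9, 23, 39]
BINARY_OP * → 23 * 39 = 897. Stack: [9, 897]
BINARY_OP + → 9 + 897 = 906. Stack: [906]
STORE_FAST p → p=906. Stack: []
LOAD_FAST p → push 906. Stack: [906]
RETURN_VALUE → return 906.

906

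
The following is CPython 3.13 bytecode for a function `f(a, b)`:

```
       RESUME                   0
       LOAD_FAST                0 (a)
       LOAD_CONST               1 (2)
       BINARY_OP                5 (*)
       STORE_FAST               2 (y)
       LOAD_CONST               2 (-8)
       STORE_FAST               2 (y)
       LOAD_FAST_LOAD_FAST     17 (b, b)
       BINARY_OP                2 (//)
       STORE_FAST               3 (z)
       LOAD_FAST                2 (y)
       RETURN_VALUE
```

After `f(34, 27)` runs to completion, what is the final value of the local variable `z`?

1

LOAD_FAST a → push 34. Stack: [34]
LOAD_CONST → push 2. Stack: [34, 2]
BINARY_OP * → 34 * 2 = 68. Stack: [68]
STORE_FAST y → y=68. Stack: []
LOAD_CONST → push -8. Stack: [-8]
STORE_FAST y → y=-8. Stack: []
LOAD_FAST_LOAD_FAST b,b → push 27,27. Stack: [27, 27]
BINARY_OP // → 27 // 27 = 1. Stack: [1]
STORE_FAST z → z=1. Stack: []
LOAD_FAST y → push -8. Stack: [-8]
RETURN_VALUE → return -8.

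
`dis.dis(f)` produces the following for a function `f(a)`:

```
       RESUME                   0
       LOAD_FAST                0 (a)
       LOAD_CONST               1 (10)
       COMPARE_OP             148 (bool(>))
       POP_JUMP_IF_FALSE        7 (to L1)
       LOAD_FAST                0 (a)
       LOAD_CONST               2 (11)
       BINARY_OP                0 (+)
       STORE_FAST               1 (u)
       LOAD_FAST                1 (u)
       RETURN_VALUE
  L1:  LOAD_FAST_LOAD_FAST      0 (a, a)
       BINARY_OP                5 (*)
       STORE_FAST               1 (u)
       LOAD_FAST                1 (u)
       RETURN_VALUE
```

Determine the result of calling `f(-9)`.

LOAD_FAST a → push -9. Stack: [-9]
LOAD_CONST → push 10. Stack: [-9, 10]
COMPARE_OP bool(>) → -9 vs 10 = False. Stack: [False]
POP_JUMP_IF_FALSE → pop False; jump. Stack: []
LOAD_FAST_LOAD_FAST a,a → push -9,-9. Stack: [-9, -9]
BINARY_OP * → -9 * -9 = 81. Stack: [81]
STORE_FAST u → u=81. Stack: []
LOAD_FAST u → push 81. Stack: [81]
RETURN_VALUE → return 81.

81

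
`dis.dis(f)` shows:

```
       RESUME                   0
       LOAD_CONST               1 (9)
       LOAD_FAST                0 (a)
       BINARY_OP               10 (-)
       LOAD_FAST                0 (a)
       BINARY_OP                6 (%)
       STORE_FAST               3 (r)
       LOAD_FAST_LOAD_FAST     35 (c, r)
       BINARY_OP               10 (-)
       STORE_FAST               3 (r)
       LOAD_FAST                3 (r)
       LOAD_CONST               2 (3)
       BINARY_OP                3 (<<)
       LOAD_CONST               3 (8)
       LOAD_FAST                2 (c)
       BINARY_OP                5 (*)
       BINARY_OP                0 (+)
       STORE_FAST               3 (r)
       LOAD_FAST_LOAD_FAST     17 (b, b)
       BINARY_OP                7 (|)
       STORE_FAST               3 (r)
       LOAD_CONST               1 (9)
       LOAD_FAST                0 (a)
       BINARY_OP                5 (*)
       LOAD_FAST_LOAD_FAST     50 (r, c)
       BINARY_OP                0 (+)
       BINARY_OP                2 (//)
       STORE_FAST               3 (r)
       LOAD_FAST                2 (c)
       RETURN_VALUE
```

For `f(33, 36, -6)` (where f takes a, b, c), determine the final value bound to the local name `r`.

LOAD_CONST → push 9. Stack: [9]
LOAD_FAST a → push 33. Stack: [9, 33]
BINARY_OP - → 9 - 33 = -24. Stack: [-24]
LOAD_FAST a → push 33. Stack: [-24, 33]
BINARY_OP % → -24 % 33 = 9. Stack: [9]
STORE_FAST r → r=9. Stack: []
LOAD_FAST_LOAD_FAST c,r → push -6,9. Stack: [-6, 9]
BINARY_OP - → -6 - 9 = -15. Stack: [-15]
STORE_FAST r → r=-15. Stack: []
LOAD_FAST r → push -15. Stack: [-15]
LOAD_CONST → push 3. Stack: [-15, 3]
BINARY_OP << → -15 << 3 = -120. Stack: [-120]
LOAD_CONST → push 8. Stack: [-120, 8]
LOAD_FAST c → push -6. Stack: [-120, 8, -6]
BINARY_OP * → 8 * -6 = -48. Stack: [-120, -48]
BINARY_OP + → -120 + -48 = -168. Stack: [-168]
STORE_FAST r → r=-168. Stack: []
LOAD_FAST_LOAD_FAST b,b → push 36,36. Stack: [36, 36]
BINARY_OP | → 36 | 36 = 36. Stack: [36]
STORE_FAST r → r=36. Stack: []
LOAD_CONST → push 9. Stack: [9]
LOAD_FAST a → push 33. Stack: [9, 33]
BINARY_OP * → 9 * 33 = 297. Stack: [297]
LOAD_FAST_LOAD_FAST r,c → push 36,-6. Stack: [297, 36, -6]
BINARY_OP + → 36 + -6 = 30. Stack: [297, 30]
BINARY_OP // → 297 // 30 = 9. Stack: [9]
STORE_FAST r → r=9. Stack: []
LOAD_FAST c → push -6. Stack: [-6]
RETURN_VALUE → return -6.

9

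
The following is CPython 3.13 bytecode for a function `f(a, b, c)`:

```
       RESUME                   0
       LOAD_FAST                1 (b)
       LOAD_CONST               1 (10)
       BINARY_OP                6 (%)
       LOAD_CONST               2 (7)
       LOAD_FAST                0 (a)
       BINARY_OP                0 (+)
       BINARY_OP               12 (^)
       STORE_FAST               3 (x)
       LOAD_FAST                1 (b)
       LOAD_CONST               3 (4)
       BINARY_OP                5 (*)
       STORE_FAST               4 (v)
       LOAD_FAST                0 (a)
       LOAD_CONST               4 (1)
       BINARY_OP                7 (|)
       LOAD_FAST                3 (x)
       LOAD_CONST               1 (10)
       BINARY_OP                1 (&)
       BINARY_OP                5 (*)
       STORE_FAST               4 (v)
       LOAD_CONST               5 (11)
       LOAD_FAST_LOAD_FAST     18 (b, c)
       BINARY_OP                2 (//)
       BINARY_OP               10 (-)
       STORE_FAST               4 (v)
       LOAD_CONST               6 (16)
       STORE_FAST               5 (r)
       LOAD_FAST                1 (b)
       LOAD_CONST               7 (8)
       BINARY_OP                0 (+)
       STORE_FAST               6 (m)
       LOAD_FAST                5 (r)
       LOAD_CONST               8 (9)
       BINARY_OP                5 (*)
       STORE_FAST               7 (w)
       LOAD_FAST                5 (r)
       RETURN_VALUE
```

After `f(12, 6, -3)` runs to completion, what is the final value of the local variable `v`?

13

LOAD_FAST b → push 6. Stack: [6]
LOAD_CONST → push 10. Stack: [6, 10]
BINARY_OP % → 6 % 10 = 6. Stack: [6]
LOAD_CONST → push 7. Stack: [6, 7]
LOAD_FAST a → push 12. Stack: [6, 7, 12]
BINARY_OP + → 7 + 12 = 19. Stack: [6, 19]
BINARY_OP ^ → 6 ^ 19 = 21. Stack: [21]
STORE_FAST x → x=21. Stack: []
LOAD_FAST b → push 6. Stack: [6]
LOAD_CONST → push 4. Stack: [6, 4]
BINARY_OP * → 6 * 4 = 24. Stack: [24]
STORE_FAST v → v=24. Stack: []
LOAD_FAST a → push 12. Stack: [12]
LOAD_CONST → push 1. Stack: [12, 1]
BINARY_OP | → 12 | 1 = 13. Stack: [13]
LOAD_FAST x → push 21. Stack: [13, 21]
LOAD_CONST → push 10. Stack: [13, 21, 10]
BINARY_OP & → 21 & 10 = 0. Stack: [13, 0]
BINARY_OP * → 13 * 0 = 0. Stack: [0]
STORE_FAST v → v=0. Stack: []
LOAD_CONST → push 11. Stack: [11]
LOAD_FAST_LOAD_FAST b,c → push 6,-3. Stack: [11, 6, -3]
BINARY_OP // → 6 // -3 = -2. Stack: [11, -2]
BINARY_OP - → 11 - -2 = 13. Stack: [13]
STORE_FAST v → v=13. Stack: []
LOAD_CONST → push 16. Stack: [16]
STORE_FAST r → r=16. Stack: []
LOAD_FAST b → push 6. Stack: [6]
LOAD_CONST → push 8. Stack: [6, 8]
BINARY_OP + → 6 + 8 = 14. Stack: [14]
STORE_FAST m → m=14. Stack: []
LOAD_FAST r → push 16. Stack: [16]
LOAD_CONST → push 9. Stack: [16, 9]
BINARY_OP * → 16 * 9 = 144. Stack: [144]
STORE_FAST w → w=144. Stack: []
LOAD_FAST r → push 16. Stack: [16]
RETURN_VALUE → return 16.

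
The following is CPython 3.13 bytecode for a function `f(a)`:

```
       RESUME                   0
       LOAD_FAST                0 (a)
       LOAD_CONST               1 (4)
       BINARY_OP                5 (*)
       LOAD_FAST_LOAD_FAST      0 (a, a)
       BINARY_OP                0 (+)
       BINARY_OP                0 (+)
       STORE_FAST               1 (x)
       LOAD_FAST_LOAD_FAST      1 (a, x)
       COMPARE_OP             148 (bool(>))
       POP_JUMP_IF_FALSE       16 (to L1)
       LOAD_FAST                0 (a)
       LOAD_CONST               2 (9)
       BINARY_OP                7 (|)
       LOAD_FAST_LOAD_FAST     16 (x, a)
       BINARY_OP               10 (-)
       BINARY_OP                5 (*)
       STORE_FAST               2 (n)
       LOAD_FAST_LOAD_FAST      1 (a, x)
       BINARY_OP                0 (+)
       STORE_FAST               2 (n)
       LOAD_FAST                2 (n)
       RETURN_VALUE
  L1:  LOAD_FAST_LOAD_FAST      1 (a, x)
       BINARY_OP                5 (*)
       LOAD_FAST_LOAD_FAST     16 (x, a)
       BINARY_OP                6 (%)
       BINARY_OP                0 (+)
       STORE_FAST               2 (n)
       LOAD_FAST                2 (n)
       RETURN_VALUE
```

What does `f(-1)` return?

-7

LOAD_FAST a → push -1. Stack: [-1]
LOAD_CONST → push 4. Stack: [-1, 4]
BINARY_OP * → -1 * 4 = -4. Stack: [-4]
LOAD_FAST_LOAD_FAST a,a → push -1,-1. Stack: [-4, -1, -1]
BINARY_OP + → -1 + -1 = -2. Stack: [-4, -2]
BINARY_OP + → -4 + -2 = -6. Stack: [-6]
STORE_FAST x → x=-6. Stack: []
LOAD_FAST_LOAD_FAST a,x → push -1,-6. Stack: [-1, -6]
COMPARE_OP bool(>) → -1 vs -6 = True. Stack: [True]
POP_JUMP_IF_FALSE → pop True; no jump. Stack: []
LOAD_FAST a → push -1. Stack: [-1]
LOAD_CONST → push 9. Stack: [-1, 9]
BINARY_OP | → -1 | 9 = -1. Stack: [-1]
LOAD_FAST_LOAD_FAST x,a → push -6,-1. Stack: [-1, -6, -1]
BINARY_OP - → -6 - -1 = -5. Stack: [-1, -5]
BINARY_OP * → -1 * -5 = 5. Stack: [5]
STORE_FAST n → n=5. Stack: []
LOAD_FAST_LOAD_FAST a,x → push -1,-6. Stack: [-1, -6]
BINARY_OP + → -1 + -6 = -7. Stack: [-7]
STORE_FAST n → n=-7. Stack: []
LOAD_FAST n → push -7. Stack: [-7]
RETURN_VALUE → return -7.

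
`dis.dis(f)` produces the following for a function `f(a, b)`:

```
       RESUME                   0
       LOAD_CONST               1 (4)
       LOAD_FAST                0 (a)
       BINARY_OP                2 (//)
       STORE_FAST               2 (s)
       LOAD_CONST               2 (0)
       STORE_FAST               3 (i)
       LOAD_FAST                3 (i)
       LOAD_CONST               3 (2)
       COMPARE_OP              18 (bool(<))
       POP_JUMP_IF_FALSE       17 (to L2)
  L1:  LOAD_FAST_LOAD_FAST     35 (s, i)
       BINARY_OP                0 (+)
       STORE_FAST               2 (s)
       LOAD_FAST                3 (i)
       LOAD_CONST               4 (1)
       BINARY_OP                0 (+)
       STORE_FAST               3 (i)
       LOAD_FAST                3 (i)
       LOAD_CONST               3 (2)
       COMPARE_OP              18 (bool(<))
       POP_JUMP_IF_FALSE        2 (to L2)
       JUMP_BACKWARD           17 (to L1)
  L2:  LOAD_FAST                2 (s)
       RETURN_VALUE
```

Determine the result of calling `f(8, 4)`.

1

LOAD_CONST → push 4. Stack: [4]
LOAD_FAST a → push 8. Stack: [4, 8]
BINARY_OP // → 4 // 8 = 0. Stack: [0]
STORE_FAST s → s=0. Stack: []
LOAD_CONST → push 0. Stack: [0]
STORE_FAST i → i=0. Stack: []
LOAD_FAST i → push 0. Stack: [0]
LOAD_CONST → push 2. Stack: [0, 2]
COMPARE_OP bool(<) → 0 vs 2 = True. Stack: [True]
POP_JUMP_IF_FALSE → pop True; no jump. Stack: []
LOAD_FAST_LOAD_FAST s,i → push 0,0. Stack: [0, 0]
BINARY_OP + → 0 + 0 = 0. Stack: [0]
STORE_FAST s → s=0. Stack: []
LOAD_FAST i → push 0. Stack: [0]
LOAD_CONST → push 1. Stack: [0, 1]
BINARY_OP + → 0 + 1 = 1. Stack: [1]
STORE_FAST i → i=1. Stack: []
LOAD_FAST i → push 1. Stack: [1]
LOAD_CONST → push 2. Stack: [1, 2]
COMPARE_OP bool(<) → 1 vs 2 = True. Stack: [True]
POP_JUMP_IF_FALSE → pop True; no jump. Stack: []
LOAD_FAST_LOAD_FAST s,i → push 0,1. Stack: [0, 1]
BINARY_OP + → 0 + 1 = 1. Stack: [1]
STORE_FAST s → s=1. Stack: []
LOAD_FAST i → push 1. Stack: [1]
LOAD_CONST → push 1. Stack: [1, 1]
BINARY_OP + → 1 + 1 = 2. Stack: [2]
STORE_FAST i → i=2. Stack: []
LOAD_FAST i → push 2. Stack: [2]
LOAD_CONST → push 2. Stack: [2, 2]
COMPARE_OP bool(<) → 2 vs 2 = False. Stack: [False]
POP_JUMP_IF_FALSE → pop False; jump. Stack: []
LOAD_FAST s → push 1. Stack: [1]
RETURN_VALUE → return 1.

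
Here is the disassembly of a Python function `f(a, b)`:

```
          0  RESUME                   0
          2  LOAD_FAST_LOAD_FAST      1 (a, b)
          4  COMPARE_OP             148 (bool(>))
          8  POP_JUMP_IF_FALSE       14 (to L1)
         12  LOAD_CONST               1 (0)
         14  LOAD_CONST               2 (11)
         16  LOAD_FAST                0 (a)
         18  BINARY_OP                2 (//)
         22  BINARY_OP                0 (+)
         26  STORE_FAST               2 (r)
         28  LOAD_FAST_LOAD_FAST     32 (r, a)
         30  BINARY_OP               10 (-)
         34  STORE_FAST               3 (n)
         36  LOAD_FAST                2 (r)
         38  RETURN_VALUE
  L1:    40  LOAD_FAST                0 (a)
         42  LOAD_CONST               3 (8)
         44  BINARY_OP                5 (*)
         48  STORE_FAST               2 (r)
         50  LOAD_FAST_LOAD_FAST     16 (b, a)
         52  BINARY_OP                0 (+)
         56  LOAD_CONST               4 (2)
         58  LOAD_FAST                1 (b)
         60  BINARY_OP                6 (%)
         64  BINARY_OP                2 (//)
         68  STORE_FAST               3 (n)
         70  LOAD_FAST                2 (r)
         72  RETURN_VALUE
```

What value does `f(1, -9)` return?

LOAD_FAST_LOAD_FAST a,b → push 1,-9. Stack: [1, -9]
COMPARE_OP bool(>) → 1 vs -9 = True. Stack: [True]
POP_JUMP_IF_FALSE → pop True; no jump. Stack: []
LOAD_CONST → push 0. Stack: [0]
LOAD_CONST → push 11. Stack: [0, 11]
LOAD_FAST a → push 1. Stack: [0, 11, 1]
BINARY_OP // → 11 // 1 = 11. Stack: [0, 11]
BINARY_OP + → 0 + 11 = 11. Stack: [11]
STORE_FAST r → r=11. Stack: []
LOAD_FAST_LOAD_FAST r,a → push 11,1. Stack: [11, 1]
BINARY_OP - → 11 - 1 = 10. Stack: [10]
STORE_FAST n → n=10. Stack: []
LOAD_FAST r → push 11. Stack: [11]
RETURN_VALUE → return 11.

11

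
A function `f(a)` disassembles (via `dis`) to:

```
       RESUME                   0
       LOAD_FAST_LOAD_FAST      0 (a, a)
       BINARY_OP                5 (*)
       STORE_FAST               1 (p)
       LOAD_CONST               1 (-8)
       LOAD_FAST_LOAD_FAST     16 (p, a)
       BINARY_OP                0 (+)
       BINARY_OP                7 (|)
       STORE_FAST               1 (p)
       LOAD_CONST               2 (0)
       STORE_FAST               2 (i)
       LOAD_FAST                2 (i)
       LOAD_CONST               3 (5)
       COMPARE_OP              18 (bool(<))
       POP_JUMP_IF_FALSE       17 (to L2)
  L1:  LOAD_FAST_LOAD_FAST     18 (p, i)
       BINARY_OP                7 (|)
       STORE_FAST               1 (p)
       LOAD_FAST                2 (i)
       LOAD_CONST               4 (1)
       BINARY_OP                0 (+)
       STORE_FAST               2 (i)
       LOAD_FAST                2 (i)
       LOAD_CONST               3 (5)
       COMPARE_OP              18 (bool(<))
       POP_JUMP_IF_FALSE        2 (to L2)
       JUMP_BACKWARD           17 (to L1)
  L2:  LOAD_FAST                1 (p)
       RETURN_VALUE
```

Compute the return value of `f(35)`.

-1

LOAD_FAST_LOAD_FAST a,a → push 35,35
BINARY_OP * → 35 * 35 = 1225
STORE_FAST p → p=1225
LOAD_CONST → push -8
LOAD_FAST_LOAD_FAST p,a → push 1225,35
BINARY_OP + → 1225 + 35 = 1260
BINARY_OP | → -8 | 1260 = -4
STORE_FAST p → p=-4
LOAD_CONST → push 0
STORE_FAST i → i=0
LOAD_FAST i → push 0
LOAD_CONST → push 5
COMPARE_OP bool(<) → 0 vs 5 = True
POP_JUMP_IF_FALSE → pop True; no jump
LOAD_FAST_LOAD_FAST p,i → push -4,0
BINARY_OP | → -4 | 0 = -4
STORE_FAST p → p=-4
LOAD_FAST i → push 0
LOAD_CONST → push 1
BINARY_OP + → 0 + 1 = 1
STORE_FAST i → i=1
LOAD_FAST i → push 1
LOAD_CONST → push 5
COMPARE_OP bool(<) → 1 vs 5 = True
POP_JUMP_IF_FALSE → pop True; no jump
LOAD_FAST_LOAD_FAST p,i → push -4,1
BINARY_OP | → -4 | 1 = -3
STORE_FAST p → p=-3
LOAD_FAST i → push 1
LOAD_CONST → push 1
BINARY_OP + → 1 + 1 = 2
STORE_FAST i → i=2
LOAD_FAST i → push 2
LOAD_CONST → push 5
COMPARE_OP bool(<) → 2 vs 5 = True
POP_JUMP_IF_FALSE → pop True; no jump
LOAD_FAST_LOAD_FAST p,i → push -3,2
BINARY_OP | → -3 | 2 = -1
STORE_FAST p → p=-1
LOAD_FAST i → push 2
LOAD_CONST → push 1
BINARY_OP + → 2 + 1 = 3
STORE_FAST i → i=3
LOAD_FAST i → push 3
LOAD_CONST → push 5
COMPARE_OP bool(<) → 3 vs 5 = True
POP_JUMP_IF_FALSE → pop True; no jump
LOAD_FAST_LOAD_FAST p,i → push -1,3
BINARY_OP | → -1 | 3 = -1
STORE_FAST p → p=-1
LOAD_FAST i → push 3
LOAD_CONST → push 1
BINARY_OP + → 3 + 1 = 4
STORE_FAST i → i=4
LOAD_FAST i → push 4
LOAD_CONST → push 5
COMPARE_OP bool(<) → 4 vs 5 = True
POP_JUMP_IF_FALSE → pop True; no jump
LOAD_FAST_LOAD_FAST p,i → push -1,4
BINARY_OP | → -1 | 4 = -1
STORE_FAST p → p=-1
LOAD_FAST i → push 4
LOAD_CONST → push 1
BINARY_OP + → 4 + 1 = 5
STORE_FAST i → i=5
LOAD_FAST i → push 5
LOAD_CONST → push 5
COMPARE_OP bool(<) → 5 vs 5 = False
POP_JUMP_IF_FALSE → pop False; jump
LOAD_FAST p → push -1
RETURN_VALUE → return -1.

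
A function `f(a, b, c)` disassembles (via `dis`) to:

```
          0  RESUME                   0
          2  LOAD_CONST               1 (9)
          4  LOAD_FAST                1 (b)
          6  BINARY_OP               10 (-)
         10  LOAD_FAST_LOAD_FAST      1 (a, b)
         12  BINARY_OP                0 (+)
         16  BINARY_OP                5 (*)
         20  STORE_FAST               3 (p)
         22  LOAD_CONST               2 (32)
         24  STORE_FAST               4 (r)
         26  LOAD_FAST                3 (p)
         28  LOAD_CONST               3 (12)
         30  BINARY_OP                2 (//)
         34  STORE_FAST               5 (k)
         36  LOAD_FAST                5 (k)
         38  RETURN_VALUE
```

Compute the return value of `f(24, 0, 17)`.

LOAD_CONST → push 9. Stack: [9]
LOAD_FAST b → push 0. Stack: [9, 0]
BINARY_OP - → 9 - 0 = 9. Stack: [9]
LOAD_FAST_LOAD_FAST a,b → push 24,0. Stack: [9, 24, 0]
BINARY_OP + → 24 + 0 = 24. Stack: [9, 24]
BINARY_OP * → 9 * 24 = 216. Stack: [216]
STORE_FAST p → p=216. Stack: []
LOAD_CONST → push 32. Stack: [32]
STORE_FAST r → r=32. Stack: []
LOAD_FAST p → push 216. Stack: [216]
LOAD_CONST → push 12. Stack: [216, 12]
BINARY_OP // → 216 // 12 = 18. Stack: [18]
STORE_FAST k → k=18. Stack: []
LOAD_FAST k → push 18. Stack: [18]
RETURN_VALUE → return 18.

18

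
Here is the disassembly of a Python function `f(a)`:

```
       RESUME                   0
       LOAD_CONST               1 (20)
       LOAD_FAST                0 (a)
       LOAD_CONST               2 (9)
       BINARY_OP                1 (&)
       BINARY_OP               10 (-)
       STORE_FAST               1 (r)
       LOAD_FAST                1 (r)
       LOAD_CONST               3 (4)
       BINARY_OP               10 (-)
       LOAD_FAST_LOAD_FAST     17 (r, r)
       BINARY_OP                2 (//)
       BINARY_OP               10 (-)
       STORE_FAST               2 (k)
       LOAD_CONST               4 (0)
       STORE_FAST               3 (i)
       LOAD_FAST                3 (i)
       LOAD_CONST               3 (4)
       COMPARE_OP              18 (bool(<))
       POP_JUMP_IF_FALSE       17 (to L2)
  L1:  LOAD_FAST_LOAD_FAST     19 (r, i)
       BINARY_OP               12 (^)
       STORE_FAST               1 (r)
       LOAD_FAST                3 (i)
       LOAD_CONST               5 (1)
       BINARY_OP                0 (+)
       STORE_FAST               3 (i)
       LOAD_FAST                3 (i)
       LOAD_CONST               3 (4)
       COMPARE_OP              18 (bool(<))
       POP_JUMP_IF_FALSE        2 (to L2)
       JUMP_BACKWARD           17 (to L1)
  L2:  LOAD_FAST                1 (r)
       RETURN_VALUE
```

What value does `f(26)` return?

12

LOAD_CONST → push 20. Stack: [20]
LOAD_FAST a → push 26. Stack: [20, 26]
LOAD_CONST → push 9. Stack: [20, 26, 9]
BINARY_OP & → 26 & 9 = 8. Stack: [20, 8]
BINARY_OP - → 20 - 8 = 12. Stack: [12]
STORE_FAST r → r=12. Stack: []
LOAD_FAST r → push 12. Stack: [12]
LOAD_CONST → push 4. Stack: [12, 4]
BINARY_OP - → 12 - 4 = 8. Stack: [8]
LOAD_FAST_LOAD_FAST r,r → push 12,12. Stack: [8, 12, 12]
BINARY_OP // → 12 // 12 = 1. Stack: [8, 1]
BINARY_OP - → 8 - 1 = 7. Stack: [7]
STORE_FAST k → k=7. Stack: []
LOAD_CONST → push 0. Stack: [0]
STORE_FAST i → i=0. Stack: []
LOAD_FAST i → push 0. Stack: [0]
LOAD_CONST → push 4. Stack: [0, 4]
COMPARE_OP bool(<) → 0 vs 4 = True. Stack: [True]
POP_JUMP_IF_FALSE → pop True; no jump. Stack: []
LOAD_FAST_LOAD_FAST r,i → push 12,0. Stack: [12, 0]
BINARY_OP ^ → 12 ^ 0 = 12. Stack: [12]
STORE_FAST r → r=12. Stack: []
LOAD_FAST i → push 0. Stack: [0]
LOAD_CONST → push 1. Stack: [0, 1]
BINARY_OP + → 0 + 1 = 1. Stack: [1]
STORE_FAST i → i=1. Stack: []
LOAD_FAST i → push 1. Stack: [1]
LOAD_CONST → push 4. Stack: [1, 4]
COMPARE_OP bool(<) → 1 vs 4 = True. Stack: [True]
POP_JUMP_IF_FALSE → pop True; no jump. Stack: []
LOAD_FAST_LOAD_FAST r,i → push 12,1. Stack: [12, 1]
BINARY_OP ^ → 12 ^ 1 = 13. Stack: [13]
STORE_FAST r → r=13. Stack: []
LOAD_FAST i → push 1. Stack: [1]
LOAD_CONST → push 1. Stack: [1, 1]
BINARY_OP + → 1 + 1 = 2. Stack: [2]
STORE_FAST i → i=2. Stack: []
LOAD_FAST i → push 2. Stack: [2]
LOAD_CONST → push 4. Stack: [2, 4]
COMPARE_OP bool(<) → 2 vs 4 = True. Stack: [True]
POP_JUMP_IF_FALSE → pop True; no jump. Stack: []
LOAD_FAST_LOAD_FAST r,i → push 13,2. Stack: [13, 2]
BINARY_OP ^ → 13 ^ 2 = 15. Stack: [15]
STORE_FAST r → r=15. Stack: []
LOAD_FAST i → push 2. Stack: [2]
LOAD_CONST → push 1. Stack: [2, 1]
BINARY_OP + → 2 + 1 = 3. Stack: [3]
STORE_FAST i → i=3. Stack: []
LOAD_FAST i → push 3. Stack: [3]
LOAD_CONST → push 4. Stack: [3, 4]
COMPARE_OP bool(<) → 3 vs 4 = True. Stack: [True]
POP_JUMP_IF_FALSE → pop True; no jump. Stack: []
LOAD_FAST_LOAD_FAST r,i → push 15,3. Stack: [15, 3]
BINARY_OP ^ → 15 ^ 3 = 12. Stack: [12]
STORE_FAST r → r=12. Stack: []
LOAD_FAST i → push 3. Stack: [3]
LOAD_CONST → push 1. Stack: [3, 1]
BINARY_OP + → 3 + 1 = 4. Stack: [4]
STORE_FAST i → i=4. Stack: []
LOAD_FAST i → push 4. Stack: [4]
LOAD_CONST → push 4. Stack: [4, 4]
COMPARE_OP bool(<) → 4 vs 4 = False. Stack: [False]
POP_JUMP_IF_FALSE → pop False; jump. Stack: []
LOAD_FAST r → push 12. Stack: [12]
RETURN_VALUE → return 12.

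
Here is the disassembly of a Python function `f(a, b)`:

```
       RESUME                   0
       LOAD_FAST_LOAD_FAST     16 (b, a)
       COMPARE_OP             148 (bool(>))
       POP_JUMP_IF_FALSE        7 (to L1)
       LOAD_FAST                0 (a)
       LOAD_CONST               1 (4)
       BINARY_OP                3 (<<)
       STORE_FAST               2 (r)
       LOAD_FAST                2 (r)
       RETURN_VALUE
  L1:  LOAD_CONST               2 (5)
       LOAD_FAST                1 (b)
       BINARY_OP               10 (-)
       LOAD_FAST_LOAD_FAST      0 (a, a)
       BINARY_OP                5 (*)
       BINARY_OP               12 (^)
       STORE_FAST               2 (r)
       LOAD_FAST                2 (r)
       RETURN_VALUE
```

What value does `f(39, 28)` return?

LOAD_FAST_LOAD_FAST b,a → push 28,39. Stack: [28, 39]
COMPARE_OP bool(>) → 28 vs 39 = False. Stack: [False]
POP_JUMP_IF_FALSE → pop False; jump. Stack: []
LOAD_CONST → push 5. Stack: [5]
LOAD_FAST b → push 28. Stack: [5, 28]
BINARY_OP - → 5 - 28 = -23. Stack: [-23]
LOAD_FAST_LOAD_FAST a,a → push 39,39. Stack: [-23, 39, 39]
BINARY_OP * → 39 * 39 = 1521. Stack: [-23, 1521]
BINARY_OP ^ → -23 ^ 1521 = -1512. Stack: [-1512]
STORE_FAST r → r=-1512. Stack: []
LOAD_FAST r → push -1512. Stack: [-1512]
RETURN_VALUE → return -1512.

-1512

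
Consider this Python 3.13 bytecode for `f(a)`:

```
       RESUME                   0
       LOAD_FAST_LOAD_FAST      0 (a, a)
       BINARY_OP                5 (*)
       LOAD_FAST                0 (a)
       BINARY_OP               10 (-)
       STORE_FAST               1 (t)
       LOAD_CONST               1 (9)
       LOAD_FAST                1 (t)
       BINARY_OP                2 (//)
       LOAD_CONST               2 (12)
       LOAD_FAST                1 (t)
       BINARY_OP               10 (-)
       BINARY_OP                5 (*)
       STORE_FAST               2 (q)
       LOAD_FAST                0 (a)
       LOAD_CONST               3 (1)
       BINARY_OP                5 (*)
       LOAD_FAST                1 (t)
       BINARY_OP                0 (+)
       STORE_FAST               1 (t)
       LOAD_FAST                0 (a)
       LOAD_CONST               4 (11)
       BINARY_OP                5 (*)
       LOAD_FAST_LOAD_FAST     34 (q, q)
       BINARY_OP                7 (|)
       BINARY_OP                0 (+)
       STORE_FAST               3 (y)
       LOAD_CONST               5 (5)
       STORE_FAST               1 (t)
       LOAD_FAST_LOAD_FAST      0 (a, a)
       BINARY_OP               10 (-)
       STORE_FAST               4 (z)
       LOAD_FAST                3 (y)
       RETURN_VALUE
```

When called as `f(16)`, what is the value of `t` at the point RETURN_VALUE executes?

LOAD_FAST_LOAD_FAST a,a → push 16,16. Stack: [16, 16]
BINARY_OP * → 16 * 16 = 256. Stack: [256]
LOAD_FAST a → push 16. Stack: [256, 16]
BINARY_OP - → 256 - 16 = 240. Stack: [240]
STORE_FAST t → t=240. Stack: []
LOAD_CONST → push 9. Stack: [9]
LOAD_FAST t → push 240. Stack: [9, 240]
BINARY_OP // → 9 // 240 = 0. Stack: [0]
LOAD_CONST → push 12. Stack: [0, 12]
LOAD_FAST t → push 240. Stack: [0, 12, 240]
BINARY_OP - → 12 - 240 = -228. Stack: [0, -228]
BINARY_OP * → 0 * -228 = 0. Stack: [0]
STORE_FAST q → q=0. Stack: []
LOAD_FAST a → push 16. Stack: [16]
LOAD_CONST → push 1. Stack: [16, 1]
BINARY_OP * → 16 * 1 = 16. Stack: [16]
LOAD_FAST t → push 240. Stack: [16, 240]
BINARY_OP + → 16 + 240 = 256. Stack: [256]
STORE_FAST t → t=256. Stack: []
LOAD_FAST a → push 16. Stack: [16]
LOAD_CONST → push 11. Stack: [16, 11]
BINARY_OP * → 16 * 11 = 176. Stack: [176]
LOAD_FAST_LOAD_FAST q,q → push 0,0. Stack: [176, 0, 0]
BINARY_OP | → 0 | 0 = 0. Stack: [176, 0]
BINARY_OP + → 176 + 0 = 176. Stack: [176]
STORE_FAST y → y=176. Stack: []
LOAD_CONST → push 5. Stack: [5]
STORE_FAST t → t=5. Stack: []
LOAD_FAST_LOAD_FAST a,a → push 16,16. Stack: [16, 16]
BINARY_OP - → 16 - 16 = 0. Stack: [0]
STORE_FAST z → z=0. Stack: []
LOAD_FAST y → push 176. Stack: [176]
RETURN_VALUE → return 176.

5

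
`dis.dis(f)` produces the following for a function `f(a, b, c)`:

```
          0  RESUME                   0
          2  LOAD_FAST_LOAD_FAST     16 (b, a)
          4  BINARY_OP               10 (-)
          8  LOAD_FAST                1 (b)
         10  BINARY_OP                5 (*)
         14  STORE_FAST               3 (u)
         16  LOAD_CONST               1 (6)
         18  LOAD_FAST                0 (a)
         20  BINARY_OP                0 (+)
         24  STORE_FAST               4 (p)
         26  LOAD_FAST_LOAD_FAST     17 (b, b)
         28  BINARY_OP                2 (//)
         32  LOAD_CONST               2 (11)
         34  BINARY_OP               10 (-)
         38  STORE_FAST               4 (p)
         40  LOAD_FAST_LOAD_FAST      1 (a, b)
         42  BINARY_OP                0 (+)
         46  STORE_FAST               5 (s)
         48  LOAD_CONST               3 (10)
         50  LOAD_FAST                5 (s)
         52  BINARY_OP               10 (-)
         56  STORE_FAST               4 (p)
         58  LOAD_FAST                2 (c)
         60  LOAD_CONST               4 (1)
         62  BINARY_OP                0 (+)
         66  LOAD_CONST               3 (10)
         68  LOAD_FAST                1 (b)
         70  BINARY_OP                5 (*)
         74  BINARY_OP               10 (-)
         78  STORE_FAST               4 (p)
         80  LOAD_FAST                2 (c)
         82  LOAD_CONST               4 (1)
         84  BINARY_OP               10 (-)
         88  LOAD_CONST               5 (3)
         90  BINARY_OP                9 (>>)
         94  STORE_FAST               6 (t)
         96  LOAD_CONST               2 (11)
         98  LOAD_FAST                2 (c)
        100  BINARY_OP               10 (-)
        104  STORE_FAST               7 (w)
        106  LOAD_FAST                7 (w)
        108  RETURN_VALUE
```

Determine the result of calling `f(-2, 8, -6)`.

LOAD_FAST_LOAD_FAST b,a → push 8,-2. Stack: [8, -2]
BINARY_OP - → 8 - -2 = 10. Stack: [10]
LOAD_FAST b → push 8. Stack: [10, 8]
BINARY_OP * → 10 * 8 = 80. Stack: [80]
STORE_FAST u → u=80. Stack: []
LOAD_CONST → push 6. Stack: [6]
LOAD_FAST a → push -2. Stack: [6, -2]
BINARY_OP + → 6 + -2 = 4. Stack: [4]
STORE_FAST p → p=4. Stack: []
LOAD_FAST_LOAD_FAST b,b → push 8,8. Stack: [8, 8]
BINARY_OP // → 8 // 8 = 1. Stack: [1]
LOAD_CONST → push 11. Stack: [1, 11]
BINARY_OP - → 1 - 11 = -10. Stack: [-10]
STORE_FAST p → p=-10. Stack: []
LOAD_FAST_LOAD_FAST a,b → push -2,8. Stack: [-2, 8]
BINARY_OP + → -2 + 8 = 6. Stack: [6]
STORE_FAST s → s=6. Stack: []
LOAD_CONST → push 10. Stack: [10]
LOAD_FAST s → push 6. Stack: [10, 6]
BINARY_OP - → 10 - 6 = 4. Stack: [4]
STORE_FAST p → p=4. Stack: []
LOAD_FAST c → push -6. Stack: [-6]
LOAD_CONST → push 1. Stack: [-6, 1]
BINARY_OP + → -6 + 1 = -5. Stack: [-5]
LOAD_CONST → push 10. Stack: [-5, 10]
LOAD_FAST b → push 8. Stack: [-5, 10, 8]
BINARY_OP * → 10 * 8 = 80. Stack: [-5, 80]
BINARY_OP - → -5 - 80 = -85. Stack: [-85]
STORE_FAST p → p=-85. Stack: []
LOAD_FAST c → push -6. Stack: [-6]
LOAD_CONST → push 1. Stack: [-6, 1]
BINARY_OP - → -6 - 1 = -7. Stack: [-7]
LOAD_CONST → push 3. Stack: [-7, 3]
BINARY_OP >> → -7 >> 3 = -1. Stack: [-1]
STORE_FAST t → t=-1. Stack: []
LOAD_CONST → push 11. Stack: [11]
LOAD_FAST c → push -6. Stack: [11, -6]
BINARY_OP - → 11 - -6 = 17. Stack: [17]
STORE_FAST w → w=17. Stack: []
LOAD_FAST w → push 17. Stack: [17]
RETURN_VALUE → return 17.

17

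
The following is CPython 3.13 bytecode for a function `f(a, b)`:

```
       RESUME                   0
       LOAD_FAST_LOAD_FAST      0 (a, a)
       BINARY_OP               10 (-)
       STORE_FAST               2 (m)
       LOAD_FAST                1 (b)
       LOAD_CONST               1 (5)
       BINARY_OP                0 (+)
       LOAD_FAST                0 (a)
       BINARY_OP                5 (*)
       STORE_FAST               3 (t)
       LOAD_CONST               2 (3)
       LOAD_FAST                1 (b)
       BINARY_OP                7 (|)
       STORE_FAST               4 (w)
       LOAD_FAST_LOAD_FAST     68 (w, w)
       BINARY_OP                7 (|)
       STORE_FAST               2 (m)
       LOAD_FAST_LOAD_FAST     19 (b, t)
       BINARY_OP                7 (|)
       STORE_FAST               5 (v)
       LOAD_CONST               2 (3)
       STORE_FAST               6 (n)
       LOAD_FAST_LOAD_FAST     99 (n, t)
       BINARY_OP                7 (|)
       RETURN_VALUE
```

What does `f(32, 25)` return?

963

LOAD_FAST_LOAD_FAST a,a → push 32,32. Stack: [32, 32]
BINARY_OP - → 32 - 32 = 0. Stack: [0]
STORE_FAST m → m=0. Stack: []
LOAD_FAST b → push 25. Stack: [25]
LOAD_CONST → push 5. Stack: [25, 5]
BINARY_OP + → 25 + 5 = 30. Stack: [30]
LOAD_FAST a → push 32. Stack: [30, 32]
BINARY_OP * → 30 * 32 = 960. Stack: [960]
STORE_FAST t → t=960. Stack: []
LOAD_CONST → push 3. Stack: [3]
LOAD_FAST b → push 25. Stack: [3, 25]
BINARY_OP | → 3 | 25 = 27. Stack: [27]
STORE_FAST w → w=27. Stack: []
LOAD_FAST_LOAD_FAST w,w → push 27,27. Stack: [27, 27]
BINARY_OP | → 27 | 27 = 27. Stack: [27]
STORE_FAST m → m=27. Stack: []
LOAD_FAST_LOAD_FAST b,t → push 25,960. Stack: [25, 960]
BINARY_OP | → 25 | 960 = 985. Stack: [985]
STORE_FAST v → v=985. Stack: []
LOAD_CONST → push 3. Stack: [3]
STORE_FAST n → n=3. Stack: []
LOAD_FAST_LOAD_FAST n,t → push 3,960. Stack: [3, 960]
BINARY_OP | → 3 | 960 = 963. Stack: [963]
RETURN_VALUE → return 963.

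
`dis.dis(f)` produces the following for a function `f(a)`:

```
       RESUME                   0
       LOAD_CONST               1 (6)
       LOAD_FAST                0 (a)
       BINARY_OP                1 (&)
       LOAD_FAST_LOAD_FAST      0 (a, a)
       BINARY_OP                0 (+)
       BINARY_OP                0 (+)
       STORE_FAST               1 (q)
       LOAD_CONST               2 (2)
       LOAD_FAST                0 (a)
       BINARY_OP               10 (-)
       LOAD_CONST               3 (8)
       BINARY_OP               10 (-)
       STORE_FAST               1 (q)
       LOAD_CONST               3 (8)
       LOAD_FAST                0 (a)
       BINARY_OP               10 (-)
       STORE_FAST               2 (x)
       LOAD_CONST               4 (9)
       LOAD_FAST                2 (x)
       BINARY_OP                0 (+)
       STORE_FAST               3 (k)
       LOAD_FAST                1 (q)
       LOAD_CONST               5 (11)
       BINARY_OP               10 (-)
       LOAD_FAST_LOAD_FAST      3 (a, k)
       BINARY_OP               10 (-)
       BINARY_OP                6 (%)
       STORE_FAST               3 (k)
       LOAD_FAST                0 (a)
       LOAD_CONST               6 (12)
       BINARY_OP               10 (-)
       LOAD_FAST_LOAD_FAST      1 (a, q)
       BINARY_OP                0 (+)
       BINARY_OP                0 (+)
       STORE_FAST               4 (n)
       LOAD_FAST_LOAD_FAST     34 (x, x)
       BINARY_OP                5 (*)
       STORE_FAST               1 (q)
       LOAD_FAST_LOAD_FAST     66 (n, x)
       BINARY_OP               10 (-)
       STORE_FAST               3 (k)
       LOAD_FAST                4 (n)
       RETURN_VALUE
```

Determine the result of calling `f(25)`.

LOAD_CONST → push 6. Stack: [6]
LOAD_FAST a → push 25. Stack: [6, 25]
BINARY_OP & → 6 & 25 = 0. Stack: [0]
LOAD_FAST_LOAD_FAST a,a → push 25,25. Stack: [0, 25, 25]
BINARY_OP + → 25 + 25 = 50. Stack: [0, 50]
BINARY_OP + → 0 + 50 = 50. Stack: [50]
STORE_FAST q → q=50. Stack: []
LOAD_CONST → push 2. Stack: [2]
LOAD_FAST a → push 25. Stack: [2, 25]
BINARY_OP - → 2 - 25 = -23. Stack: [-23]
LOAD_CONST → push 8. Stack: [-23, 8]
BINARY_OP - → -23 - 8 = -31. Stack: [-31]
STORE_FAST q → q=-31. Stack: []
LOAD_CONST → push 8. Stack: [8]
LOAD_FAST a → push 25. Stack: [8, 25]
BINARY_OP - → 8 - 25 = -17. Stack: [-17]
STORE_FAST x → x=-17. Stack: []
LOAD_CONST → push 9. Stack: [9]
LOAD_FAST x → push -17. Stack: [9, -17]
BINARY_OP + → 9 + -17 = -8. Stack: [-8]
STORE_FAST k → k=-8. Stack: []
LOAD_FAST q → push -31. Stack: [-31]
LOAD_CONST → push 11. Stack: [-31, 11]
BINARY_OP - → -31 - 11 = -42. Stack: [-42]
LOAD_FAST_LOAD_FAST a,k → push 25,-8. Stack: [-42, 25, -8]
BINARY_OP - → 25 - -8 = 33. Stack: [-42, 33]
BINARY_OP % → -42 % 33 = 24. Stack: [24]
STORE_FAST k → k=24. Stack: []
LOAD_FAST a → push 25. Stack: [25]
LOAD_CONST → push 12. Stack: [25, 12]
BINARY_OP - → 25 - 12 = 13. Stack: [13]
LOAD_FAST_LOAD_FAST a,q → push 25,-31. Stack: [13, 25, -31]
BINARY_OP + → 25 + -31 = -6. Stack: [13, -6]
BINARY_OP + → 13 + -6 = 7. Stack: [7]
STORE_FAST n → n=7. Stack: []
LOAD_FAST_LOAD_FAST x,x → push -17,-17. Stack: [-17, -17]
BINARY_OP * → -17 * -17 = 289. Stack: [289]
STORE_FAST q → q=289. Stack: []
LOAD_FAST_LOAD_FAST n,x → push 7,-17. Stack: [7, -17]
BINARY_OP - → 7 - -17 = 24. Stack: [24]
STORE_FAST k → k=24. Stack: []
LOAD_FAST n → push 7. Stack: [7]
RETURN_VALUE → return 7.

7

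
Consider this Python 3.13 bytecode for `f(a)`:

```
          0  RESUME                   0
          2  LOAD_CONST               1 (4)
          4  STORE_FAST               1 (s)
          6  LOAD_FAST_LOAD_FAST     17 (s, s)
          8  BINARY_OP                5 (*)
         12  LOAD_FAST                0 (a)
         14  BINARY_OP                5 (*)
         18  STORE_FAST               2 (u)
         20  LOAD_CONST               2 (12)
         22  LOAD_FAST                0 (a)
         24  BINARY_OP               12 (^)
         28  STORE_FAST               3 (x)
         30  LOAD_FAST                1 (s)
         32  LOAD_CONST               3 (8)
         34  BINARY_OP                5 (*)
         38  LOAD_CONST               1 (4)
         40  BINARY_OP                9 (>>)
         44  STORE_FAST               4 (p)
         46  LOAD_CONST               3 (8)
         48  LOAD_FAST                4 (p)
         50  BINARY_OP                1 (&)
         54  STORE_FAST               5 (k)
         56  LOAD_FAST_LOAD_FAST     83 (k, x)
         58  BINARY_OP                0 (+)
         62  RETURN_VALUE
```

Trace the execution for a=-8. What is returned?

-12

LOAD_CONST → push 4. Stack: [4]
STORE_FAST s → s=4. Stack: []
LOAD_FAST_LOAD_FAST s,s → push 4,4. Stack: [4, 4]
BINARY_OP * → 4 * 4 = 16. Stack: [16]
LOAD_FAST a → push -8. Stack: [16, -8]
BINARY_OP * → 16 * -8 = -128. Stack: [-128]
STORE_FAST u → u=-128. Stack: []
LOAD_CONST → push 12. Stack: [12]
LOAD_FAST a → push -8. Stack: [12, -8]
BINARY_OP ^ → 12 ^ -8 = -12. Stack: [-12]
STORE_FAST x → x=-12. Stack: []
LOAD_FAST s → push 4. Stack: [4]
LOAD_CONST → push 8. Stack: [4, 8]
BINARY_OP * → 4 * 8 = 32. Stack: [32]
LOAD_CONST → push 4. Stack: [32, 4]
BINARY_OP >> → 32 >> 4 = 2. Stack: [2]
STORE_FAST p → p=2. Stack: []
LOAD_CONST → push 8. Stack: [8]
LOAD_FAST p → push 2. Stack: [8, 2]
BINARY_OP & → 8 & 2 = 0. Stack: [0]
STORE_FAST k → k=0. Stack: []
LOAD_FAST_LOAD_FAST k,x → push 0,-12. Stack: [0, -12]
BINARY_OP + → 0 + -12 = -12. Stack: [-12]
RETURN_VALUE → return -12.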